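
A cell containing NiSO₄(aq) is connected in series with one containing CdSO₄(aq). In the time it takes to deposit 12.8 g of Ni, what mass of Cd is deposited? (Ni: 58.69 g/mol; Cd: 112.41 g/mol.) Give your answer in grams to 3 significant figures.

24.5 g

n(Ni) = 12.8 / 58.69 = 0.2181 mol
Ni²⁺ + 2e⁻ → Ni, so n(e⁻) = 2 × 0.2181 = 0.4362 mol
Since the cells are in series, n(e⁻) in the Cd cell is also 0.4362 mol.
Cd²⁺ + 2e⁻ → Cd, so n(Cd) = 0.4362 / 2 = 0.2181 mol
m(Cd) = 0.2181 × 112.41 = 24.5 g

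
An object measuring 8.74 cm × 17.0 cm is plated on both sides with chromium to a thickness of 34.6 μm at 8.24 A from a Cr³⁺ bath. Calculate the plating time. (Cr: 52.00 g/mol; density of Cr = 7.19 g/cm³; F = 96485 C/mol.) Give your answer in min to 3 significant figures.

Plated area = 2 × 8.74 × 17.0 = 297.2 cm²
Volume = 297.2 × 34.6×10⁻⁴ cm = 1.028 cm³
m(Cr) = 1.028 × 7.19 = 7.391 g
n(Cr) = 7.391 / 52.00 = 0.1421 mol; n(e⁻) = 3 × 0.1421 = 0.4263 mol
Q = 0.4263 × 96485 = 41130 C
t = 41130 / 8.24 = 4992 s = 83.2 min

83.2 min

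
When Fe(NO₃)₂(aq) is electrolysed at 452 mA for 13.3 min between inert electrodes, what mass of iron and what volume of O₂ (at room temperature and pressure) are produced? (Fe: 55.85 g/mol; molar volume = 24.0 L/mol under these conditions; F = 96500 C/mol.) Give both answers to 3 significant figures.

0.104 g Fe; 0.0224 L O₂

Q = 0.452 × 798 = 360.7 C; n(e⁻) = 360.7 / 96500 = 0.003738 mol
Cathode: Fe²⁺ + 2e⁻ → Fe → n(Fe) = 0.003738/2 = 0.001869 mol → 0.104 g
Anode: 2H₂O → O₂ + 4H⁺ + 4e⁻ → n(O₂) = 0.003738/4 = 9.345×10^-4 mol → 0.0224 L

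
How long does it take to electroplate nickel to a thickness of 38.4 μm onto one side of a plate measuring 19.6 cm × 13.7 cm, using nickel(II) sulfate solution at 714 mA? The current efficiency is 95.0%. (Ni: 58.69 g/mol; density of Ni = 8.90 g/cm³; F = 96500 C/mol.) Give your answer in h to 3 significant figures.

Plated area = 19.6 × 13.7 = 268.5 cm²
Volume = 268.5 × 38.4×10⁻⁴ cm = 1.031 cm³
m(Ni) = 1.031 × 8.90 = 9.176 g
n(Ni) = 9.176 / 58.69 = 0.1563 mol; n(e⁻) = 2 × 0.1563 = 0.3126 mol
Q = 0.3126 × 96500 / 0.950 = 31750 C
t = 31750 / 0.714 = 44470 s = 12.4 h

12.4 h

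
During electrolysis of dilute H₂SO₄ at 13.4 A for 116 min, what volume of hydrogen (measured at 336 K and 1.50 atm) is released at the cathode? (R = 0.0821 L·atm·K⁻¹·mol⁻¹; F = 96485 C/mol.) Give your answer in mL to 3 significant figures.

Q = It = 13.4 × 6960 = 93260 C
n(e⁻) = Q/F = 93260/96485 = 0.9666 mol
2H⁺ + 2e⁻ → H₂, so n(H₂) = 0.9666 / 2 = 0.4833 mol
V = nRT/P = 0.4833 × 0.0821 × 336 / 1.50 = 8.888 L
= 8890 mL

8890 mL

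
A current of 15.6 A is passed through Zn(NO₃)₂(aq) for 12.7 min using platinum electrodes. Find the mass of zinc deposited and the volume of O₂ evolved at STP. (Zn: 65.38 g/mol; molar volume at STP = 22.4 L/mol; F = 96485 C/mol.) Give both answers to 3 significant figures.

Q = 15.6 × 762 = 11890 C; n(e⁻) = 11890 / 96485 = 0.1232 mol
Cathode: Zn²⁺ + 2e⁻ → Zn → n(Zn) = 0.1232/2 = 0.06160 mol → 4.03 g
Anode: 2H₂O → O₂ + 4H⁺ + 4e⁻ → n(O₂) = 0.1232/4 = 0.03080 mol → 0.690 L

4.03 g Zn; 0.690 L O₂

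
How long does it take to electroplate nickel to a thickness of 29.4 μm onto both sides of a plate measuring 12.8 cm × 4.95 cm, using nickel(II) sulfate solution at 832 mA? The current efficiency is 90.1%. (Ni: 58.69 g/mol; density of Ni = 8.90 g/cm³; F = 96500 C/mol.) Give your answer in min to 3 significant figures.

Plated area = 2 × 12.8 × 4.95 = 126.7 cm²
Volume = 126.7 × 29.4×10⁻⁴ cm = 0.3725 cm³
m(Ni) = 0.3725 × 8.90 = 3.315 g
n(Ni) = 3.315 / 58.69 = 0.05648 mol; n(e⁻) = 2 × 0.05648 = 0.1130 mol
Q = 0.1130 × 96500 / 0.901 = 12100 C
t = 12100 / 0.832 = 14540 s = 242 min

242 min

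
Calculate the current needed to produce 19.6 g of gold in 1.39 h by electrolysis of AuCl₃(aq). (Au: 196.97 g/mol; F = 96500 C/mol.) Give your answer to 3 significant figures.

5.76 A

n(Au) = 19.6 / 196.97 = 0.09951 mol
Au³⁺ + 3e⁻ → Au, so n(e⁻) = 3 × 0.09951 = 0.2985 mol
Q = 0.2985 × 96500 = 28810 C
I = Q / t = 28810 / 5004 s = 5.76 A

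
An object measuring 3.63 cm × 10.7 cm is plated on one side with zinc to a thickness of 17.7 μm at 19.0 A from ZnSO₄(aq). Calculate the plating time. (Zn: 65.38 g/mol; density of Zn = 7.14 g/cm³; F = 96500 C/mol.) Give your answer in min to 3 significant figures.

1.27 min

Plated area = 3.63 × 10.7 = 38.84 cm²
Volume = 38.84 × 17.7×10⁻⁴ cm = 0.06875 cm³
m(Zn) = 0.06875 × 7.14 = 0.4909 g
n(Zn) = 0.4909 / 65.38 = 0.007508 mol; n(e⁻) = 2 × 0.007508 = 0.01502 mol
Q = 0.01502 × 96500 = 1449 C
t = 1449 / 19.0 = 76.26 s = 1.27 min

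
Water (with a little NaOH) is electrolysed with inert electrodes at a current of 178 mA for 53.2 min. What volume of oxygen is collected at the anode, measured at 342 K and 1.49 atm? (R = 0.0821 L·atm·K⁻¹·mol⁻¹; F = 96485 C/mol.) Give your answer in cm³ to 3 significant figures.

Q = 0.178 A × 3192 s = 568.2 C
Moles of electrons = 568.2 / 96485 = 0.005889 mol
2H₂O → O₂ + 4H⁺ + 4e⁻, so n(O₂) = 0.005889 / 4 = 0.001472 mol
V = nRT/P = 0.001472 × 0.0821 × 342 / 1.49 = 0.02774 L
= 27.7 cm³

27.7 cm³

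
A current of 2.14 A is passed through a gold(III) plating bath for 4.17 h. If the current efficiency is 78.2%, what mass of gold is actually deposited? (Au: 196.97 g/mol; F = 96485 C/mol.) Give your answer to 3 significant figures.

Q = 2.14 × 15012 = 32130 C
n(e⁻) = 32130 / 96485 = 0.3330 mol
Au³⁺ + 3e⁻ → Au, so theoretical m(Au) = 0.1110 × 196.97 = 21.86 g
Actual mass = 78.2% × 21.86 = 17.1 g

17.1 g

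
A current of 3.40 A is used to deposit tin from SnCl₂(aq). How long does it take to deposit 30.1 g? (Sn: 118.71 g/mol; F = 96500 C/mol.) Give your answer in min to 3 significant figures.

n(Sn) = 30.1 / 118.71 = 0.2536 mol
Sn²⁺ + 2e⁻ → Sn, so n(e⁻) = 2 × 0.2536 = 0.5072 mol
Q = 0.5072 × 96500 = 48940 C
t = Q / I = 48940 / 3.40 = 14390 s = 240 min

240 min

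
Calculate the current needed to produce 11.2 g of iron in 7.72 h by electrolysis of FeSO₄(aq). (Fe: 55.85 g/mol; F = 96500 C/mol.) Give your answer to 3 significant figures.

1.39 A

n(Fe) = 11.2 / 55.85 = 0.2005 mol
Fe²⁺ + 2e⁻ → Fe, so n(e⁻) = 2 × 0.2005 = 0.4010 mol
Q = 0.4010 × 96500 = 38700 C
I = Q / t = 38700 / 27792 s = 1.39 A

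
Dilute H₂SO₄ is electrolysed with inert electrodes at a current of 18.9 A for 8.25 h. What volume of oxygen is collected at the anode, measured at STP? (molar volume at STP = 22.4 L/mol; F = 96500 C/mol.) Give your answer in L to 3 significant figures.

32.6 L

Q = It = 18.9 × 29700 = 5.613×10^5 C
n(e⁻) = 5.613×10^5 / 96500 = 5.817 mol
2H₂O → O₂ + 4H⁺ + 4e⁻, so n(O₂) = 5.817 / 4 = 1.454 mol
V = 1.454 × 22.4 = 32.57 L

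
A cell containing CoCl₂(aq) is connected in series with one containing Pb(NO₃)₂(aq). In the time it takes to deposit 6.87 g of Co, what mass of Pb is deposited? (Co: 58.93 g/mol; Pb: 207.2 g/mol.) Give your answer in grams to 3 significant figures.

24.2 g

n(Co) = 6.87 / 58.93 = 0.1166 mol
Co²⁺ + 2e⁻ → Co, so n(e⁻) = 2 × 0.1166 = 0.2332 mol
Since the cells are in series, n(e⁻) in the Pb cell is also 0.2332 mol.
Pb²⁺ + 2e⁻ → Pb, so n(Pb) = 0.2332 / 2 = 0.1166 mol
m(Pb) = 0.1166 × 207.2 = 24.2 g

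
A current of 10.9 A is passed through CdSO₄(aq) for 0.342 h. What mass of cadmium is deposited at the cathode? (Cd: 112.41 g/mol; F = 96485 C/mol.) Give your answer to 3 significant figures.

7.82 g

Q = 10.9 A × 1231.2 s = 13420 C
n(e⁻) = Q/F = 13420/96485 = 0.1391 mol
Cd²⁺ + 2e⁻ → Cd, so n(Cd) = 0.1391 / 2 = 0.06955 mol
m = 0.06955 × 112.41 = 7.82 g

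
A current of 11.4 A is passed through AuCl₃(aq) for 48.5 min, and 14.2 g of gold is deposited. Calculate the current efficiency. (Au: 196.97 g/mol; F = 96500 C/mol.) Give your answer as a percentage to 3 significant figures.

62.9%

Q = 11.4 × 2910 = 33170 C
n(e⁻) = 33170 / 96500 = 0.3437 mol
Au³⁺ + 3e⁻ → Au, so theoretical n(Au) = 0.1146 mol → 22.57 g
Efficiency = 14.2 / 22.57 = 0.6292 = 62.9%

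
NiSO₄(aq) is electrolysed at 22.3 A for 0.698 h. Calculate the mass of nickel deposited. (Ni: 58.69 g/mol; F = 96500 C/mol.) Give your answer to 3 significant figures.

17.0 g

Charge passed = 22.3 × 2512.8 = 56040 C
n(e⁻) = 56040 / 96500 = 0.5807 mol
Ni²⁺ + 2e⁻ → Ni, so n(Ni) = 0.5807 / 2 = 0.2904 mol
m = 0.2904 × 58.69 = 17.0 g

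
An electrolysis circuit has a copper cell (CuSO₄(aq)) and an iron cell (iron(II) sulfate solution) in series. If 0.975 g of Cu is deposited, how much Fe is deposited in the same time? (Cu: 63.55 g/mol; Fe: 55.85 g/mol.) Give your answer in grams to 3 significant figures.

n(Cu) = 0.975 / 63.55 = 0.01534 mol
Cu²⁺ + 2e⁻ → Cu, so n(e⁻) = 2 × 0.01534 = 0.03068 mol
Same current for the same time ⇒ same n(e⁻) = 0.03068 mol in both cells.
Fe²⁺ + 2e⁻ → Fe, so n(Fe) = 0.03068 / 2 = 0.01534 mol
m(Fe) = 0.01534 × 55.85 = 0.857 g

0.857 g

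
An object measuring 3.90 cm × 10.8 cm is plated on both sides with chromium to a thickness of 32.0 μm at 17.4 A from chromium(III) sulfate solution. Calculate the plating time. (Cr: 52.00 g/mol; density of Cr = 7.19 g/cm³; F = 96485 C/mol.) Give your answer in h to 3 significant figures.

0.172 h

Plated area = 2 × 3.90 × 10.8 = 84.24 cm²
Volume = 84.24 × 32.0×10⁻⁴ cm = 0.2696 cm³
m(Cr) = 0.2696 × 7.19 = 1.938 g
n(Cr) = 1.938 / 52.00 = 0.03727 mol; n(e⁻) = 3 × 0.03727 = 0.1118 mol
Q = 0.1118 × 96485 = 10790 C
t = 10790 / 17.4 = 620.1 s = 0.172 h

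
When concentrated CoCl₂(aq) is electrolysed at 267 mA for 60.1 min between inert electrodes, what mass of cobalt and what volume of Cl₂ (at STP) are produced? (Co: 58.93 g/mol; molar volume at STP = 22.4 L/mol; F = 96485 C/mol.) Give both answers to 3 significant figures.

Q = 0.267 × 3606 = 962.8 C; n(e⁻) = 962.8 / 96485 = 0.009979 mol
Cathode: Co²⁺ + 2e⁻ → Co → n(Co) = 0.009979/2 = 0.004990 mol → 0.294 g
Anode: 2Cl⁻ → Cl₂ + 2e⁻ → n(Cl₂) = 0.009979/2 = 0.004990 mol → 0.112 L

0.294 g Co; 0.112 L Cl₂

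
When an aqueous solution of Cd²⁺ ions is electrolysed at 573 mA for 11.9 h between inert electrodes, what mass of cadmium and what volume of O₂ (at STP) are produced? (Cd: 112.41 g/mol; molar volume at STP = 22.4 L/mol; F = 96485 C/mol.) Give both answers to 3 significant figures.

14.3 g Cd; 1.42 L O₂

Q = 0.573 × 42840 = 24550 C; n(e⁻) = 24550 / 96485 = 0.2544 mol
Cathode: Cd²⁺ + 2e⁻ → Cd → n(Cd) = 0.2544/2 = 0.1272 mol → 14.3 g
Anode: 2H₂O → O₂ + 4H⁺ + 4e⁻ → n(O₂) = 0.2544/4 = 0.06360 mol → 1.42 L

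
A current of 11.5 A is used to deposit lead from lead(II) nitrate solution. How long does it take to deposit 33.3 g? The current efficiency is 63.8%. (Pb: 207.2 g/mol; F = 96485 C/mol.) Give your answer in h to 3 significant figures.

1.17 h

n(Pb) = 33.3 / 207.2 = 0.1607 mol
Pb²⁺ + 2e⁻ → Pb, so n(e⁻) = 2 × 0.1607 = 0.3214 mol
Q = 0.3214 × 96485 / 0.638 = 48610 C
t = Q / I = 48610 / 11.5 = 4227 s = 1.17 h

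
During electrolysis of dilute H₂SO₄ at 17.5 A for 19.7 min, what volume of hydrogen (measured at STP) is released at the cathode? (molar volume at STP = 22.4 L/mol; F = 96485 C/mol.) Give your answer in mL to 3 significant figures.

2400 mL

Q = 17.5 A × 1182 s = 20690 C
Moles of electrons = 20690 / 96485 = 0.2144 mol
2H⁺ + 2e⁻ → H₂, so n(H₂) = 0.2144 / 2 = 0.1072 mol
V = 0.1072 × 22.4 = 2.401 L
= 2400 mL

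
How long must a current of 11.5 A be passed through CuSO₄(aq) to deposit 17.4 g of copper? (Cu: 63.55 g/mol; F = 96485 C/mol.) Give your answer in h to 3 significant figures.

1.28 h

n(Cu) = 17.4 / 63.55 = 0.2738 mol
Cu²⁺ + 2e⁻ → Cu, so n(e⁻) = 2 × 0.2738 = 0.5476 mol
Q = 0.5476 × 96485 = 52840 C
t = Q / I = 52840 / 11.5 = 4595 s = 1.28 h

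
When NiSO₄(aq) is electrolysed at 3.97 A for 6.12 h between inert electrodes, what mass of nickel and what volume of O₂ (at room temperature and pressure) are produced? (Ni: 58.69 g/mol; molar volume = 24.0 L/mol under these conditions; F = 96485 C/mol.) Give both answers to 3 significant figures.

26.6 g Ni; 5.44 L O₂

Q = 3.97 × 22032 = 87470 C; n(e⁻) = 87470 / 96485 = 0.9066 mol
Cathode: Ni²⁺ + 2e⁻ → Ni → n(Ni) = 0.9066/2 = 0.4533 mol → 26.6 g
Anode: 2H₂O → O₂ + 4H⁺ + 4e⁻ → n(O₂) = 0.9066/4 = 0.2267 mol → 5.44 L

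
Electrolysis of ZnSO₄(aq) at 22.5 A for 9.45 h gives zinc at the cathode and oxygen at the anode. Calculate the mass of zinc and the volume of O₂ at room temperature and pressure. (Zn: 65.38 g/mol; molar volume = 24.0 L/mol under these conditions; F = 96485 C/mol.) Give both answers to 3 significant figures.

Q = 22.5 × 34020 = 7.655×10^5 C; n(e⁻) = 7.655×10^5 / 96485 = 7.934 mol
Cathode: Zn²⁺ + 2e⁻ → Zn → n(Zn) = 7.934/2 = 3.967 mol → 259 g
Anode: 2H₂O → O₂ + 4H⁺ + 4e⁻ → n(O₂) = 7.934/4 = 1.984 mol → 47.6 L

259 g Zn; 47.6 L O₂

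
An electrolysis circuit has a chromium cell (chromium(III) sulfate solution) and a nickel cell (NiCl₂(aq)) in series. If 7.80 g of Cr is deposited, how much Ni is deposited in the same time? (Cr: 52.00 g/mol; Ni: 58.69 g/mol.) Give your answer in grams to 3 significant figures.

13.2 g

n(Cr) = 7.80 / 52.00 = 0.1500 mol
Cr³⁺ + 3e⁻ → Cr, so n(e⁻) = 3 × 0.1500 = 0.4500 mol
Since the cells are in series, n(e⁻) in the Ni cell is also 0.4500 mol.
Ni²⁺ + 2e⁻ → Ni, so n(Ni) = 0.4500 / 2 = 0.2250 mol
m(Ni) = 0.2250 × 58.69 = 13.2 g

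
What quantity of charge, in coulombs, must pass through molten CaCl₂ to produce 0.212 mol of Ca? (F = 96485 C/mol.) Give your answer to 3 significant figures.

40900 C

Ca²⁺ + 2e⁻ → Ca, so n(e⁻) = 2 × 0.212 = 0.4240 mol
Q = 0.4240 × 96485 = 40910 C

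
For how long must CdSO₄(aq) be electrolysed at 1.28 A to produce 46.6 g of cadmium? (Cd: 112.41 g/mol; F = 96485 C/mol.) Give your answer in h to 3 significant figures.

17.4 h

n(Cd) = 46.6 / 112.41 = 0.4146 mol
Cd²⁺ + 2e⁻ → Cd, so n(e⁻) = 2 × 0.4146 = 0.8292 mol
Q = 0.8292 × 96485 = 80010 C
t = Q / I = 80010 / 1.28 = 62510 s = 17.4 h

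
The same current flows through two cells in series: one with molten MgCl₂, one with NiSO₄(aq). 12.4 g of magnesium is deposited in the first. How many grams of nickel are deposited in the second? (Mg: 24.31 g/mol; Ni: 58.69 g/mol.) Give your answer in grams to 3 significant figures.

29.9 g

n(Mg) = 12.4 / 24.31 = 0.5101 mol
Mg²⁺ + 2e⁻ → Mg, so n(e⁻) = 2 × 0.5101 = 1.020 mol
In series, the same 1.020 mol of electrons flows through the second cell.
Ni²⁺ + 2e⁻ → Ni, so n(Ni) = 1.020 / 2 = 0.5100 mol
m(Ni) = 0.5100 × 58.69 = 29.9 g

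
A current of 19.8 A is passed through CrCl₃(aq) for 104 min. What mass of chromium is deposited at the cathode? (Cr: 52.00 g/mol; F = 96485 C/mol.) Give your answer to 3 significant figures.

22.2 g

Q = It = 19.8 × 6240 = 1.236×10^5 C
Moles of electrons = 1.236×10^5 / 96485 = 1.281 mol
Cr³⁺ + 3e⁻ → Cr, so n(Cr) = 1.281 / 3 = 0.4270 mol
m = 0.4270 × 52.00 = 22.2 g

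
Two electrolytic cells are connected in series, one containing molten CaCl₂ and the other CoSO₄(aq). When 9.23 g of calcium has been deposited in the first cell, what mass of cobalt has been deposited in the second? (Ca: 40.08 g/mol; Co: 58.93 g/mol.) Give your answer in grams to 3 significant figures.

13.6 g

n(Ca) = 9.23 / 40.08 = 0.2303 mol
Ca²⁺ + 2e⁻ → Ca, so n(e⁻) = 2 × 0.2303 = 0.4606 mol
Since the cells are in series, n(e⁻) in the Co cell is also 0.4606 mol.
Co²⁺ + 2e⁻ → Co, so n(Co) = 0.4606 / 2 = 0.2303 mol
m(Co) = 0.2303 × 58.93 = 13.6 g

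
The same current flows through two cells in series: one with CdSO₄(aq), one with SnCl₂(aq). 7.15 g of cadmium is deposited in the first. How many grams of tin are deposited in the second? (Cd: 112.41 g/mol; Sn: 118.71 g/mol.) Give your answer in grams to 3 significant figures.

7.55 g

n(Cd) = 7.15 / 112.41 = 0.06361 mol
Cd²⁺ + 2e⁻ → Cd, so n(e⁻) = 2 × 0.06361 = 0.1272 mol
The cells are in series, so the same charge (and hence the same n(e⁻) = 0.1272 mol) passes through both.
Sn²⁺ + 2e⁻ → Sn, so n(Sn) = 0.1272 / 2 = 0.06360 mol
m(Sn) = 0.06360 × 118.71 = 7.55 g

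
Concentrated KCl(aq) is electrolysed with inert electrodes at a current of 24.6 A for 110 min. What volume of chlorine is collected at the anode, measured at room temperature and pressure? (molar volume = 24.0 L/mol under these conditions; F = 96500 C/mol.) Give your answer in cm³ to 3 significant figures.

20200 cm³

Q = 24.6 A × 6600 s = 1.624×10^5 C
n(e⁻) = 1.624×10^5 / 96500 = 1.683 mol
2Cl⁻ → Cl₂ + 2e⁻, so n(Cl₂) = 1.683 / 2 = 0.8415 mol
V = 0.8415 × 24.0 = 20.20 L
= 20200 cm³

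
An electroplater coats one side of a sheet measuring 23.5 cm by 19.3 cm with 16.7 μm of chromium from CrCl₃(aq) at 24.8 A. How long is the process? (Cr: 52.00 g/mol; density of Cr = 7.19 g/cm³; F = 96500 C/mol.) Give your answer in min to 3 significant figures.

20.4 min

Plated area = 23.5 × 19.3 = 453.6 cm²
Volume = 453.6 × 16.7×10⁻⁴ cm = 0.7575 cm³
m(Cr) = 0.7575 × 7.19 = 5.446 g
n(Cr) = 5.446 / 52.00 = 0.1047 mol; n(e⁻) = 3 × 0.1047 = 0.3141 mol
Q = 0.3141 × 96500 = 30310 C
t = 30310 / 24.8 = 1222 s = 20.4 min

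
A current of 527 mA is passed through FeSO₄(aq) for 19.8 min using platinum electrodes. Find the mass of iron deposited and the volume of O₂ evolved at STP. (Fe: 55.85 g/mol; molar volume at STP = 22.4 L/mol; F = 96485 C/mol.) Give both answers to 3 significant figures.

Q = 0.527 × 1188 = 626.1 C; n(e⁻) = 626.1 / 96485 = 0.006489 mol
Cathode: Fe²⁺ + 2e⁻ → Fe → n(Fe) = 0.006489/2 = 0.003245 mol → 0.181 g
Anode: 2H₂O → O₂ + 4H⁺ + 4e⁻ → n(O₂) = 0.006489/4 = 0.001622 mol → 0.0363 L

0.181 g Fe; 0.0363 L O₂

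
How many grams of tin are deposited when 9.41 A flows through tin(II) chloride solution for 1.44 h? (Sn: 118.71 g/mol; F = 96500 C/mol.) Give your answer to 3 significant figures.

Charge passed = 9.41 × 5184 = 48780 C
Moles of electrons = 48780 / 96500 = 0.5055 mol
Sn²⁺ + 2e⁻ → Sn, so n(Sn) = 0.5055 / 2 = 0.2528 mol
m = 0.2528 × 118.71 = 30.0 g

30.0 g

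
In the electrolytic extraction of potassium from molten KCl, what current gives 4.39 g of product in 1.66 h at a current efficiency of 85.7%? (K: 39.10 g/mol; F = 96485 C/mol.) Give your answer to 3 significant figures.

n(K) = 4.39 / 39.10 = 0.1123 mol
K⁺ + e⁻ → K, so n(e⁻) = 0.1123 mol
Q = 0.1123 × 96485 / 0.857 = 12640 C
I = Q / t = 12640 / 5976 s = 2.12 A

2.12 A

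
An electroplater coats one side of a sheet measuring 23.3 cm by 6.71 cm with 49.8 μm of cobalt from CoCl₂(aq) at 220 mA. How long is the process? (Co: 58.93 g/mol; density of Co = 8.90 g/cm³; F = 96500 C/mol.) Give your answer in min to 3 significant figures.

Plated area = 23.3 × 6.71 = 156.3 cm²
Volume = 156.3 × 49.8×10⁻⁴ cm = 0.7784 cm³
m(Co) = 0.7784 × 8.90 = 6.928 g
n(Co) = 6.928 / 58.93 = 0.1176 mol; n(e⁻) = 2 × 0.1176 = 0.2352 mol
Q = 0.2352 × 96500 = 22700 C
t = 22700 / 0.220 = 1.032×10^5 s = 1720 min

1720 min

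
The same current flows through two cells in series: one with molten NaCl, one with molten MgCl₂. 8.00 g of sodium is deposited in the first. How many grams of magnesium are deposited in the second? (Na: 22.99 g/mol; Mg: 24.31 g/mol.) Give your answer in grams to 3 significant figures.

4.23 g

n(Na) = 8.00 / 22.99 = 0.3480 mol
Na⁺ + e⁻ → Na, so n(e⁻) = 0.3480 mol
In series, the same 0.3480 mol of electrons flows through the second cell.
Mg²⁺ + 2e⁻ → Mg, so n(Mg) = 0.3480 / 2 = 0.1740 mol
m(Mg) = 0.1740 × 24.31 = 4.23 g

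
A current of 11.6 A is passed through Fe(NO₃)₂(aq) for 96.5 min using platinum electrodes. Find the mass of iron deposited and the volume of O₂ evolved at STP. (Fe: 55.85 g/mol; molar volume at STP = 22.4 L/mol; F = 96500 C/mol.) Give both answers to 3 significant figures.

Q = 11.6 × 5790 = 67160 C; n(e⁻) = 67160 / 96500 = 0.6960 mol
Cathode: Fe²⁺ + 2e⁻ → Fe → n(Fe) = 0.6960/2 = 0.3480 mol → 19.4 g
Anode: 2H₂O → O₂ + 4H⁺ + 4e⁻ → n(O₂) = 0.6960/4 = 0.1740 mol → 3.90 L

19.4 g Fe; 3.90 L O₂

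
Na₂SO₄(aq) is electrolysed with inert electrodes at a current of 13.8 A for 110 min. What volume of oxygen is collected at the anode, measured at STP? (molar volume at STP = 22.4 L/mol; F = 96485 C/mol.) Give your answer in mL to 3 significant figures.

Charge passed = 13.8 × 6600 = 91080 C
Moles of electrons = 91080 / 96485 = 0.9440 mol
2H₂O → O₂ + 4H⁺ + 4e⁻, so n(O₂) = 0.9440 / 4 = 0.2360 mol
V = 0.2360 × 22.4 = 5.286 L
= 5290 mL

5290 mL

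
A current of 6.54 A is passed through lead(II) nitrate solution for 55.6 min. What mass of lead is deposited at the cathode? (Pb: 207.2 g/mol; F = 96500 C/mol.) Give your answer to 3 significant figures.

23.4 g

Q = 6.54 A × 3336 s = 21820 C
n(e⁻) = 21820 / 96500 = 0.2261 mol
Pb²⁺ + 2e⁻ → Pb, so n(Pb) = 0.2261 / 2 = 0.1131 mol
m = 0.1131 × 207.2 = 23.4 g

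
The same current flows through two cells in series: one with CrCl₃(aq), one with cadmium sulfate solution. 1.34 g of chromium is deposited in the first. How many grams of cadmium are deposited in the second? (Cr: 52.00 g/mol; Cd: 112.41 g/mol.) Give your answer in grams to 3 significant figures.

n(Cr) = 1.34 / 52.00 = 0.02577 mol
Cr³⁺ + 3e⁻ → Cr, so n(e⁻) = 3 × 0.02577 = 0.07731 mol
In series, the same 0.07731 mol of electrons flows through the second cell.
Cd²⁺ + 2e⁻ → Cd, so n(Cd) = 0.07731 / 2 = 0.03866 mol
m(Cd) = 0.03866 × 112.41 = 4.35 g

4.35 g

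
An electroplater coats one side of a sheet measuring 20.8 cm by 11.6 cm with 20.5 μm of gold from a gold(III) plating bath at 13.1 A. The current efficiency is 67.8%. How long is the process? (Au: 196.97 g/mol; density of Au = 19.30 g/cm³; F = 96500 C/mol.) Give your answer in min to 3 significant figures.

26.3 min

Plated area = 20.8 × 11.6 = 241.3 cm²
Volume = 241.3 × 20.5×10⁻⁴ cm = 0.4947 cm³
m(Au) = 0.4947 × 19.30 = 9.548 g
n(Au) = 9.548 / 196.97 = 0.04847 mol; n(e⁻) = 3 × 0.04847 = 0.1454 mol
Q = 0.1454 × 96500 / 0.678 = 20690 C
t = 20690 / 13.1 = 1579 s = 26.3 min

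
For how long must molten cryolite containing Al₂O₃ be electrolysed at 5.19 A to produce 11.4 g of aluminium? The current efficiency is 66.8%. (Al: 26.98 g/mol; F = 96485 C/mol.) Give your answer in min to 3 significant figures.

n(Al) = 11.4 / 26.98 = 0.4225 mol
Al³⁺ + 3e⁻ → Al, so n(e⁻) = 3 × 0.4225 = 1.268 mol
Q = 1.268 × 96485 / 0.668 = 1.831×10^5 C
t = Q / I = 1.831×10^5 / 5.19 = 35280 s = 588 min

588 min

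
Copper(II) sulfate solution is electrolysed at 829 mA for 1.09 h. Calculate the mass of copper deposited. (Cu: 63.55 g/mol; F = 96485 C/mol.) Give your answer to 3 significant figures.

1.07 g

Q = It = 0.829 × 3924 = 3253 C
n(e⁻) = Q/F = 3253/96485 = 0.03372 mol
Cu²⁺ + 2e⁻ → Cu, so n(Cu) = 0.03372 / 2 = 0.01686 mol
m = 0.01686 × 63.55 = 1.07 g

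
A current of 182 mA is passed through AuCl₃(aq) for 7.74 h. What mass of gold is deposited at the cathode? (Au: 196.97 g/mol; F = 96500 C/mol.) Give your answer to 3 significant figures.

3.45 g

Charge passed = 0.182 × 27864 = 5071 C
n(e⁻) = 5071 / 96500 = 0.05255 mol
Au³⁺ + 3e⁻ → Au, so n(Au) = 0.05255 / 3 = 0.01752 mol
m = 0.01752 × 196.97 = 3.45 g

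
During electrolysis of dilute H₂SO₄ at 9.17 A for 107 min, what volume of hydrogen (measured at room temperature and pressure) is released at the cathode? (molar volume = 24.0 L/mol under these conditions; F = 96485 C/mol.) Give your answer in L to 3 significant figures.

7.32 L

Q = It = 9.17 × 6420 = 58870 C
n(e⁻) = 58870 / 96485 = 0.6101 mol
2H⁺ + 2e⁻ → H₂, so n(H₂) = 0.6101 / 2 = 0.3051 mol
V = 0.3051 × 24.0 = 7.322 L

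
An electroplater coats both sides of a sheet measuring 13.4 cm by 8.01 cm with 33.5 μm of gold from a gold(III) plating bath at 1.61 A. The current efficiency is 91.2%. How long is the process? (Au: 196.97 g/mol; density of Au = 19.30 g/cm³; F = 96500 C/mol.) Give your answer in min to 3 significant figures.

Plated area = 2 × 13.4 × 8.01 = 214.7 cm²
Volume = 214.7 × 33.5×10⁻⁴ cm = 0.7192 cm³
m(Au) = 0.7192 × 19.30 = 13.88 g
n(Au) = 13.88 / 196.97 = 0.07047 mol; n(e⁻) = 3 × 0.07047 = 0.2114 mol
Q = 0.2114 × 96500 / 0.912 = 22370 C
t = 22370 / 1.61 = 13890 s = 232 min

232 min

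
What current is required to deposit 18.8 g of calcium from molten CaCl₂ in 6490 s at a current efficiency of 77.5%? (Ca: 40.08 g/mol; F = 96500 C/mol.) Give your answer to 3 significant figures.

18.0 A

n(Ca) = 18.8 / 40.08 = 0.4691 mol
Ca²⁺ + 2e⁻ → Ca, so n(e⁻) = 2 × 0.4691 = 0.9382 mol
Q = 0.9382 × 96500 / 0.775 = 1.168×10^5 C
I = Q / t = 1.168×10^5 / 6490 s = 18.0 A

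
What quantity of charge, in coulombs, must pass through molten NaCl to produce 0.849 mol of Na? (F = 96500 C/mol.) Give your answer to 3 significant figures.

81900 C

Na⁺ + e⁻ → Na, so n(e⁻) = 1 × 0.849 = 0.8490 mol
Q = 0.8490 × 96500 = 81930 C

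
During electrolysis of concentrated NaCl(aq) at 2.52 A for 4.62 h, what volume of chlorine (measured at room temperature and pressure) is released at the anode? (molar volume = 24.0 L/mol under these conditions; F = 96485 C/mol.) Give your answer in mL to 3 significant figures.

Q = 2.52 A × 16632 s = 41910 C
n(e⁻) = 41910 / 96485 = 0.4344 mol
2Cl⁻ → Cl₂ + 2e⁻, so n(Cl₂) = 0.4344 / 2 = 0.2172 mol
V = 0.2172 × 24.0 = 5.213 L
= 5210 mL

5210 mL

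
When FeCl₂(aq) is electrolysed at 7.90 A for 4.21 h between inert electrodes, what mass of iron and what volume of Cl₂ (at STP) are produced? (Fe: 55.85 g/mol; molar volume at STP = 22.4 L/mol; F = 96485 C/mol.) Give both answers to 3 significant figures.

34.7 g Fe; 13.9 L Cl₂

Q = 7.90 × 15156 = 1.197×10^5 C; n(e⁻) = 1.197×10^5 / 96485 = 1.241 mol
Cathode: Fe²⁺ + 2e⁻ → Fe → n(Fe) = 1.241/2 = 0.6205 mol → 34.7 g
Anode: 2Cl⁻ → Cl₂ + 2e⁻ → n(Cl₂) = 1.241/2 = 0.6205 mol → 13.9 L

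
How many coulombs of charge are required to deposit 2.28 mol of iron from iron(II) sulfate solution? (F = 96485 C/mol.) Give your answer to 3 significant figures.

Fe²⁺ + 2e⁻ → Fe, so n(e⁻) = 2 × 2.28 = 4.560 mol
Q = 4.560 × 96485 = 4.400×10^5 C

4.40×10^5 C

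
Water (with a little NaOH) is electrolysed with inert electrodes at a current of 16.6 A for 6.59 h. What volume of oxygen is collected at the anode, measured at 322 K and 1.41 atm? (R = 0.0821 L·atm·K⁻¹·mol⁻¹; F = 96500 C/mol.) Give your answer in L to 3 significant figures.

Charge passed = 16.6 × 23724 = 3.938×10^5 C
n(e⁻) = Q/F = 3.938×10^5/96500 = 4.081 mol
2H₂O → O₂ + 4H⁺ + 4e⁻, so n(O₂) = 4.081 / 4 = 1.020 mol
V = nRT/P = 1.020 × 0.0821 × 322 / 1.41 = 19.12 L

19.1 L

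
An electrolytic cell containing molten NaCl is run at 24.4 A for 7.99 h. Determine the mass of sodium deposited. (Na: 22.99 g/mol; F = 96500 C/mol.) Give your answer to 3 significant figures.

Charge passed = 24.4 × 28764 = 7.018×10^5 C
n(e⁻) = 7.018×10^5 / 96500 = 7.273 mol
Na⁺ + e⁻ → Na, so n(Na) = 7.273 mol
m = 7.273 × 22.99 = 167 g

167 g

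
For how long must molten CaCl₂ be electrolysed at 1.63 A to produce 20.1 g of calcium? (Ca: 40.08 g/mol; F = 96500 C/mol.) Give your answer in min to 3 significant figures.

990 min

n(Ca) = 20.1 / 40.08 = 0.5015 mol
Ca²⁺ + 2e⁻ → Ca, so n(e⁻) = 2 × 0.5015 = 1.003 mol
Q = 1.003 × 96500 = 96790 C
t = Q / I = 96790 / 1.63 = 59380 s = 990 min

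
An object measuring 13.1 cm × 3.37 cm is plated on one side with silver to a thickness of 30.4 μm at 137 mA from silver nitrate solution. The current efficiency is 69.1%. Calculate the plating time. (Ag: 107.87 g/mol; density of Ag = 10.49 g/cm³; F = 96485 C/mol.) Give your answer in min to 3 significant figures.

Plated area = 13.1 × 3.37 = 44.15 cm²
Volume = 44.15 × 30.4×10⁻⁴ cm = 0.1342 cm³
m(Ag) = 0.1342 × 10.49 = 1.408 g
n(Ag) = 1.408 / 107.87 = 0.01305 mol; n(e⁻) = 0.01305 mol
Q = 0.01305 × 96485 / 0.691 = 1822 C
t = 1822 / 0.137 = 13300 s = 222 min

222 min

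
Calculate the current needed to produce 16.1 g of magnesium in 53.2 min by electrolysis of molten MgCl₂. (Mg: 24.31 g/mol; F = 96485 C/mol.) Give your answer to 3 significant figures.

40.0 A

n(Mg) = 16.1 / 24.31 = 0.6623 mol
Mg²⁺ + 2e⁻ → Mg, so n(e⁻) = 2 × 0.6623 = 1.325 mol
Q = 1.325 × 96485 = 1.278×10^5 C
I = Q / t = 1.278×10^5 / 3192 s = 40.0 A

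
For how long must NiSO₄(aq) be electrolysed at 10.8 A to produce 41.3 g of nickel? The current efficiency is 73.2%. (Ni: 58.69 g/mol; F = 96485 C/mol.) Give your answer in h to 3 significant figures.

4.77 h

n(Ni) = 41.3 / 58.69 = 0.7037 mol
Ni²⁺ + 2e⁻ → Ni, so n(e⁻) = 2 × 0.7037 = 1.407 mol
Q = 1.407 × 96485 / 0.732 = 1.855×10^5 C
t = Q / I = 1.855×10^5 / 10.8 = 17180 s = 4.77 h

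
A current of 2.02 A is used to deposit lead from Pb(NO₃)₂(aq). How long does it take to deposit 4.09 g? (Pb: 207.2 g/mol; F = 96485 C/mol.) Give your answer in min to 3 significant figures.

n(Pb) = 4.09 / 207.2 = 0.01974 mol
Pb²⁺ + 2e⁻ → Pb, so n(e⁻) = 2 × 0.01974 = 0.03948 mol
Q = 0.03948 × 96485 = 3809 C
t = Q / I = 3809 / 2.02 = 1886 s = 31.4 min

31.4 min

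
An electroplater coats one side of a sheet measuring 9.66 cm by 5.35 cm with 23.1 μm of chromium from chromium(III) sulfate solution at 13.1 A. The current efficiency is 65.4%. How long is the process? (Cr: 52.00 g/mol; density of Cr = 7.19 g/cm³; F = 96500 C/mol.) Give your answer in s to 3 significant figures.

558 s

Plated area = 9.66 × 5.35 = 51.68 cm²
Volume = 51.68 × 23.1×10⁻⁴ cm = 0.1194 cm³
m(Cr) = 0.1194 × 7.19 = 0.8585 g
n(Cr) = 0.8585 / 52.00 = 0.01651 mol; n(e⁻) = 3 × 0.01651 = 0.04953 mol
Q = 0.04953 × 96500 / 0.654 = 7308 C
t = 7308 / 13.1 = 557.9 s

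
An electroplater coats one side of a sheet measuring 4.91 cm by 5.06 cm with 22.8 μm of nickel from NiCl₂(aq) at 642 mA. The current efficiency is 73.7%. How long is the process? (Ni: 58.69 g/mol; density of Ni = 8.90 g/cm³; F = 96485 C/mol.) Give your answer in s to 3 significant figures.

3500 s

Plated area = 4.91 × 5.06 = 24.84 cm²
Volume = 24.84 × 22.8×10⁻⁴ cm = 0.05664 cm³
m(Ni) = 0.05664 × 8.90 = 0.5041 g
n(Ni) = 0.5041 / 58.69 = 0.008589 mol; n(e⁻) = 2 × 0.008589 = 0.01718 mol
Q = 0.01718 × 96485 / 0.737 = 2249 C
t = 2249 / 0.642 = 3503 s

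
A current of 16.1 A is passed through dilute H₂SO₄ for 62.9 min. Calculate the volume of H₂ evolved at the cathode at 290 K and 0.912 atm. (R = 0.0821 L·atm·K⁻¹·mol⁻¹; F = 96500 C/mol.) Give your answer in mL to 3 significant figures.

8220 mL

Charge passed = 16.1 × 3774 = 60760 C
n(e⁻) = 60760 / 96500 = 0.6296 mol
2H⁺ + 2e⁻ → H₂, so n(H₂) = 0.6296 / 2 = 0.3148 mol
V = nRT/P = 0.3148 × 0.0821 × 290 / 0.912 = 8.218 L
= 8220 mL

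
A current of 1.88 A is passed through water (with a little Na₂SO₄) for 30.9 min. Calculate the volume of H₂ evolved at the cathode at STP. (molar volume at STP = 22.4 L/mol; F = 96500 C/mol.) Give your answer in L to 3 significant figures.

0.405 L

Q = It = 1.88 × 1854 = 3486 C
n(e⁻) = Q/F = 3486/96500 = 0.03612 mol
2H⁺ + 2e⁻ → H₂, so n(H₂) = 0.03612 / 2 = 0.01806 mol
V = 0.01806 × 22.4 = 0.4045 L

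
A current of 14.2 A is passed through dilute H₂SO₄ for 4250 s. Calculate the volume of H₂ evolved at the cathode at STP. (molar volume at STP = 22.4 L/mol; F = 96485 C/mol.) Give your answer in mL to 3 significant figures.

Q = 14.2 A × 4250 s = 60350 C
n(e⁻) = 60350 / 96485 = 0.6255 mol
2H⁺ + 2e⁻ → H₂, so n(H₂) = 0.6255 / 2 = 0.3128 mol
V = 0.3128 × 22.4 = 7.007 L
= 7010 mL

7010 mL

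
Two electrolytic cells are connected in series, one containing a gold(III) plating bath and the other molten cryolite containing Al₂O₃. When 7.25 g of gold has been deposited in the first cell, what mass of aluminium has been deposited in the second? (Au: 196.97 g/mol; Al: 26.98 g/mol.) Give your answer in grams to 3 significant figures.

0.993 g

n(Au) = 7.25 / 196.97 = 0.03681 mol
Au³⁺ + 3e⁻ → Au, so n(e⁻) = 3 × 0.03681 = 0.1104 mol
Same current for the same time ⇒ same n(e⁻) = 0.1104 mol in both cells.
Al³⁺ + 3e⁻ → Al, so n(Al) = 0.1104 / 3 = 0.03680 mol
m(Al) = 0.03680 × 26.98 = 0.993 g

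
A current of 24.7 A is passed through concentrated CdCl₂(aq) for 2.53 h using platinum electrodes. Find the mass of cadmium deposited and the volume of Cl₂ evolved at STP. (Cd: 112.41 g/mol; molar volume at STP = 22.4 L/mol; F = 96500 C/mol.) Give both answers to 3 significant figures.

Q = 24.7 × 9108 = 2.250×10^5 C; n(e⁻) = 2.250×10^5 / 96500 = 2.332 mol
Cathode: Cd²⁺ + 2e⁻ → Cd → n(Cd) = 2.332/2 = 1.166 mol → 131 g
Anode: 2Cl⁻ → Cl₂ + 2e⁻ → n(Cl₂) = 2.332/2 = 1.166 mol → 26.1 L

131 g Cd; 26.1 L Cl₂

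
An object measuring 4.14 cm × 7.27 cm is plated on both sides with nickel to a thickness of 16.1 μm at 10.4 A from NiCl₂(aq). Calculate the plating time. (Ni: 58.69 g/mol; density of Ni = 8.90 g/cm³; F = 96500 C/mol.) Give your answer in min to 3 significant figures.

Plated area = 2 × 4.14 × 7.27 = 60.20 cm²
Volume = 60.20 × 16.1×10⁻⁴ cm = 0.09692 cm³
m(Ni) = 0.09692 × 8.90 = 0.8626 g
n(Ni) = 0.8626 / 58.69 = 0.01470 mol; n(e⁻) = 2 × 0.01470 = 0.02940 mol
Q = 0.02940 × 96500 = 2837 C
t = 2837 / 10.4 = 272.8 s = 4.55 min

4.55 min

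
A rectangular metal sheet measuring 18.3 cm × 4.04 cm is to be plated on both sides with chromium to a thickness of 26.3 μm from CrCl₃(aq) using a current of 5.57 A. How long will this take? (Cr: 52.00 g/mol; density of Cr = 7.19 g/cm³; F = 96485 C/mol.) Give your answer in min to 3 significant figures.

Plated area = 2 × 18.3 × 4.04 = 147.9 cm²
Volume = 147.9 × 26.3×10⁻⁴ cm = 0.3890 cm³
m(Cr) = 0.3890 × 7.19 = 2.797 g
n(Cr) = 2.797 / 52.00 = 0.05379 mol; n(e⁻) = 3 × 0.05379 = 0.1614 mol
Q = 0.1614 × 96485 = 15570 C
t = 15570 / 5.57 = 2795 s = 46.6 min

46.6 min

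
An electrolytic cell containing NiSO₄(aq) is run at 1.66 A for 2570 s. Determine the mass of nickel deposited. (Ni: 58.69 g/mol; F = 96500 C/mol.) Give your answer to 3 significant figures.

Charge passed = 1.66 × 2570 = 4266 C
n(e⁻) = Q/F = 4266/96500 = 0.04421 mol
Ni²⁺ + 2e⁻ → Ni, so n(Ni) = 0.04421 / 2 = 0.02211 mol
m = 0.02211 × 58.69 = 1.30 g

1.30 g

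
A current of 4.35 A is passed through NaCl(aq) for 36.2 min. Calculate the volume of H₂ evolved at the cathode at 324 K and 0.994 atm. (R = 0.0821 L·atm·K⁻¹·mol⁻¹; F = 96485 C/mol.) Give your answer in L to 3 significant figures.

Charge passed = 4.35 × 2172 = 9448 C
n(e⁻) = Q/F = 9448/96485 = 0.09792 mol
2H⁺ + 2e⁻ → H₂, so n(H₂) = 0.09792 / 2 = 0.04896 mol
V = nRT/P = 0.04896 × 0.0821 × 324 / 0.994 = 1.310 L

1.31 L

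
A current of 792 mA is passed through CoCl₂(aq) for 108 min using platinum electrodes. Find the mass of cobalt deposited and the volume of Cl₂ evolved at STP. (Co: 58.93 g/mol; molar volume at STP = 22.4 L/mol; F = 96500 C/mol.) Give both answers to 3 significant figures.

Q = 0.792 × 6480 = 5132 C; n(e⁻) = 5132 / 96500 = 0.05318 mol
Cathode: Co²⁺ + 2e⁻ → Co → n(Co) = 0.05318/2 = 0.02659 mol → 1.57 g
Anode: 2Cl⁻ → Cl₂ + 2e⁻ → n(Cl₂) = 0.05318/2 = 0.02659 mol → 0.596 L

1.57 g Co; 0.596 L Cl₂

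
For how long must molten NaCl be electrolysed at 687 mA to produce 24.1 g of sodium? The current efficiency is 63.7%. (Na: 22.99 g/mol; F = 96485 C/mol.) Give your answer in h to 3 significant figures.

64.2 h

n(Na) = 24.1 / 22.99 = 1.048 mol
Na⁺ + e⁻ → Na, so n(e⁻) = 1.048 mol
Q = 1.048 × 96485 / 0.637 = 1.587×10^5 C
t = Q / I = 1.587×10^5 / 0.687 = 2.310×10^5 s = 64.2 h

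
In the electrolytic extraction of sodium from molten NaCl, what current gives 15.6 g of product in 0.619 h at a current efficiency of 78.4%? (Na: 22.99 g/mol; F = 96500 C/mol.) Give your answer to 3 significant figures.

n(Na) = 15.6 / 22.99 = 0.6786 mol
Na⁺ + e⁻ → Na, so n(e⁻) = 0.6786 mol
Q = 0.6786 × 96500 / 0.784 = 83530 C
I = Q / t = 83530 / 2228.4 s = 37.5 A

37.5 A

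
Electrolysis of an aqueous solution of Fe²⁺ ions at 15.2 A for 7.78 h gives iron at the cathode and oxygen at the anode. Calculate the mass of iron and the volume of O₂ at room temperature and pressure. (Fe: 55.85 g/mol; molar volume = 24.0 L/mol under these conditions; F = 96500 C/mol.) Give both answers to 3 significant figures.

Q = 15.2 × 28008 = 4.257×10^5 C; n(e⁻) = 4.257×10^5 / 96500 = 4.411 mol
Cathode: Fe²⁺ + 2e⁻ → Fe → n(Fe) = 4.411/2 = 2.206 mol → 123 g
Anode: 2H₂O → O₂ + 4H⁺ + 4e⁻ → n(O₂) = 4.411/4 = 1.103 mol → 26.5 L

123 g Fe; 26.5 L O₂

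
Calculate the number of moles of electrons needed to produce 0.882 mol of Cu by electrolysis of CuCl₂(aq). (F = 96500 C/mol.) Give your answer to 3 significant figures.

Cu²⁺ + 2e⁻ → Cu, so n(e⁻) = 2 × 0.882 = 1.764 mol

1.76 mol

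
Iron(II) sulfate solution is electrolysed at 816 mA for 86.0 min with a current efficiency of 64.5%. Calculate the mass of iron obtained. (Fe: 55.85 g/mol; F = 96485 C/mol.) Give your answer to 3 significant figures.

0.786 g

Q = 0.816 × 5160 = 4211 C
n(e⁻) = 4211 / 96485 = 0.04364 mol
Fe²⁺ + 2e⁻ → Fe, so theoretical m(Fe) = 0.02182 × 55.85 = 1.219 g
Actual mass = 64.5% × 1.219 = 0.786 g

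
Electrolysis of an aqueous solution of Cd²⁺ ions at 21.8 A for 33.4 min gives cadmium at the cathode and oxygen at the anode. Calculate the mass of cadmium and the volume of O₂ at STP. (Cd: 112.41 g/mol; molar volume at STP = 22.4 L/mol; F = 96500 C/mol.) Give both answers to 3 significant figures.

Q = 21.8 × 2004 = 43690 C; n(e⁻) = 43690 / 96500 = 0.4527 mol
Cathode: Cd²⁺ + 2e⁻ → Cd → n(Cd) = 0.4527/2 = 0.2264 mol → 25.4 g
Anode: 2H₂O → O₂ + 4H⁺ + 4e⁻ → n(O₂) = 0.4527/4 = 0.1132 mol → 2.54 L

25.4 g Cd; 2.54 L O₂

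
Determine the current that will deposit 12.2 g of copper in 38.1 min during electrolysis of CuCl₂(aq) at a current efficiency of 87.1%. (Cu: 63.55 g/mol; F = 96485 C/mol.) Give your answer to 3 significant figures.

n(Cu) = 12.2 / 63.55 = 0.1920 mol
Cu²⁺ + 2e⁻ → Cu, so n(e⁻) = 2 × 0.1920 = 0.3840 mol
Q = 0.3840 × 96485 / 0.871 = 42540 C
I = Q / t = 42540 / 2286 s = 18.6 A

18.6 A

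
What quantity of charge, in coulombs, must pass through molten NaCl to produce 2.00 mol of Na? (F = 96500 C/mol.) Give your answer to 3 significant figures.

Na⁺ + e⁻ → Na, so n(e⁻) = 1 × 2.00 = 2.000 mol
Q = 2.000 × 96500 = 1.930×10^5 C

1.93×10^5 C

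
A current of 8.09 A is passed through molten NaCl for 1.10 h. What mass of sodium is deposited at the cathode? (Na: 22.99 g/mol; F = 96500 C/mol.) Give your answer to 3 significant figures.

Charge passed = 8.09 × 3960 = 32040 C
n(e⁻) = Q/F = 32040/96500 = 0.3320 mol
Na⁺ + e⁻ → Na, so n(Na) = 0.3320 mol
m = 0.3320 × 22.99 = 7.63 g

7.63 g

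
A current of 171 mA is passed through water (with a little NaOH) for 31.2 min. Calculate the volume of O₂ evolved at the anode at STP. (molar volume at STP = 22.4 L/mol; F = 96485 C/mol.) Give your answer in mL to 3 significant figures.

18.6 mL

Q = It = 0.171 × 1872 = 320.1 C
n(e⁻) = 320.1 / 96485 = 0.003318 mol
2H₂O → O₂ + 4H⁺ + 4e⁻, so n(O₂) = 0.003318 / 4 = 8.295×10^-4 mol
V = 8.295×10^-4 × 22.4 = 0.01858 L
= 18.6 mL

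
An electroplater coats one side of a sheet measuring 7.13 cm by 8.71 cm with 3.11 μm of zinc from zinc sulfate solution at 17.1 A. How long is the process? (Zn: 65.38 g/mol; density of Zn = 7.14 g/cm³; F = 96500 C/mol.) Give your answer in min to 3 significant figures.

0.397 min

Plated area = 7.13 × 8.71 = 62.10 cm²
Volume = 62.10 × 3.11×10⁻⁴ cm = 0.01931 cm³
m(Zn) = 0.01931 × 7.14 = 0.1379 g
n(Zn) = 0.1379 / 65.38 = 0.002109 mol; n(e⁻) = 2 × 0.002109 = 0.004218 mol
Q = 0.004218 × 96500 = 407.0 C
t = 407.0 / 17.1 = 23.80 s = 0.397 min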